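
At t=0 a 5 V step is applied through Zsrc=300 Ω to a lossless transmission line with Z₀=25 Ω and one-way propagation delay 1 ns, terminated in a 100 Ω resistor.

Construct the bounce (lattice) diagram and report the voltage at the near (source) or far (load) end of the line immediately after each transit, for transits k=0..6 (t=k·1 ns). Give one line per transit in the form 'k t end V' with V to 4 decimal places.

0 0 source 0.3846
1 1 load 0.6154
2 2 source 0.8107
3 3 load 0.9278
4 4 source 1.0269
5 5 load 1.0864
6 6 source 1.1368

Γ_L=0.600000, Γ_S=0.846154; launch V₁=5·25/325=0.384615
k=0 src: V=0.3846
k=1 load: inc=0.384615, refl=0.384615·0.600000=0.2308; V=0.000000+0.384615+0.230769=0.6154
k=2 src: inc=0.230769, refl=0.230769·0.846154=0.1953; V=0.384615+0.230769+0.195266=0.8107
k=3 load: inc=0.195266, refl=0.195266·0.600000=0.1172; V=0.615385+0.195266+0.117160=0.9278
k=4 src: inc=0.117160, refl=0.117160·0.846154=0.0991; V=0.810651+0.117160+0.099135=1.0269
k=5 load: inc=0.099135, refl=0.099135·0.600000=0.0595; V=0.927811+0.099135+0.059481=1.0864
k=6 src: inc=0.059481, refl=0.059481·0.846154=0.0503; V=1.026946+0.059481+0.050330=1.1368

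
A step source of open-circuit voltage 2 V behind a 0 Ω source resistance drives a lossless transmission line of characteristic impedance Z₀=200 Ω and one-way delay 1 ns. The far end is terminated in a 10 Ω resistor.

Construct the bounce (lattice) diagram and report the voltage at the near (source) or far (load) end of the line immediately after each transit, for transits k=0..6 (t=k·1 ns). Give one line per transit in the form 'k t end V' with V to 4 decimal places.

Γ_L=-0.904762, Γ_S=-1.000000; launch V₁=2·200/200=2.000000
k=0 src: V=2.0000
k=1 load: inc=2.000000, refl=2.000000·-0.904762=-1.8095; V=0.000000+2.000000+-1.809524=0.1905
k=2 src: inc=-1.809524, refl=-1.809524·-1.000000=1.8095; V=2.000000+-1.809524+1.809524=2.0000
k=3 load: inc=1.809524, refl=1.809524·-0.904762=-1.6372; V=0.190476+1.809524+-1.637188=0.3628
k=4 src: inc=-1.637188, refl=-1.637188·-1.000000=1.6372; V=2.000000+-1.637188+1.637188=2.0000
k=5 load: inc=1.637188, refl=1.637188·-0.904762=-1.4813; V=0.362812+1.637188+-1.481266=0.5187
k=6 src: inc=-1.481266, refl=-1.481266·-1.000000=1.4813; V=2.000000+-1.481266+1.481266=2.0000

0 0 source 2.0000
1 1 load 0.1905
2 2 source 2.0000
3 3 load 0.3628
4 4 source 2.0000
5 5 load 0.5187
6 6 source 2.0000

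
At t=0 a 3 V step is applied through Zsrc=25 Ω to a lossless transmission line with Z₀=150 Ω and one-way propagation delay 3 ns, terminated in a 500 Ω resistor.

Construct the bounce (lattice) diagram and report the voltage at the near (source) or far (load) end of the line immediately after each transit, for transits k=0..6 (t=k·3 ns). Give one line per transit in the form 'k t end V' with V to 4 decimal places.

Γ_L=0.538462, Γ_S=-0.714286; launch V₁=3·150/175=2.571429
k=0 src: V=2.5714
k=1 load: inc=2.571429, refl=2.571429·0.538462=1.3846; V=0.000000+2.571429+1.384615=3.9560
k=2 src: inc=1.384615, refl=1.384615·-0.714286=-0.9890; V=2.571429+1.384615+-0.989011=2.9670
k=3 load: inc=-0.989011, refl=-0.989011·0.538462=-0.5325; V=3.956044+-0.989011+-0.532544=2.4345
k=4 src: inc=-0.532544, refl=-0.532544·-0.714286=0.3804; V=2.967033+-0.532544+0.380389=2.8149
k=5 load: inc=0.380389, refl=0.380389·0.538462=0.2048; V=2.434489+0.380389+0.204825=3.0197
k=6 src: inc=0.204825, refl=0.204825·-0.714286=-0.1463; V=2.814877+0.204825+-0.146303=2.8734

0 0 source 2.5714
1 3 load 3.9560
2 6 source 2.9670
3 9 load 2.4345
4 12 source 2.8149
5 15 load 3.0197
6 18 source 2.8734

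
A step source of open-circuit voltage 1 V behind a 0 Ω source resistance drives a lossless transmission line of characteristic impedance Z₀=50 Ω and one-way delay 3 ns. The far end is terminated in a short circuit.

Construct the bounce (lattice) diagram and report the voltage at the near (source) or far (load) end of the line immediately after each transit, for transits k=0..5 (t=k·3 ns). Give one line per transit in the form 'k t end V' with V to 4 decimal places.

Γ_L=-1.000000, Γ_S=-1.000000; launch V₁=1·50/50=1.000000
k=0 src: V=1.0000
k=1 load: inc=1.000000, refl=1.000000·-1.000000=-1.0000; V=0.000000+1.000000+-1.000000=0.0000
k=2 src: inc=-1.000000, refl=-1.000000·-1.000000=1.0000; V=1.000000+-1.000000+1.000000=1.0000
k=3 load: inc=1.000000, refl=1.000000·-1.000000=-1.0000; V=0.000000+1.000000+-1.000000=0.0000
k=4 src: inc=-1.000000, refl=-1.000000·-1.000000=1.0000; V=1.000000+-1.000000+1.000000=1.0000
k=5 load: inc=1.000000, refl=1.000000·-1.000000=-1.0000; V=0.000000+1.000000+-1.000000=0.0000

0 0 source 1.0000
1 3 load 0.0000
2 6 source 1.0000
3 9 load 0.0000
4 12 source 1.0000
5 15 load 0.0000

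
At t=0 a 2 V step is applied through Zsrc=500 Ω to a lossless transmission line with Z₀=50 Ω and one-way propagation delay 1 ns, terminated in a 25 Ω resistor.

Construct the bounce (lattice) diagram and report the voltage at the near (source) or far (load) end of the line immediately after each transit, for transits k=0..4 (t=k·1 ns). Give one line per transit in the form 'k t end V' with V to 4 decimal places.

Γ_L=-0.333333, Γ_S=0.818182; launch V₁=2·50/550=0.181818
k=0 src: V=0.1818
k=1 load: inc=0.181818, refl=0.181818·-0.333333=-0.0606; V=0.000000+0.181818+-0.060606=0.1212
k=2 src: inc=-0.060606, refl=-0.060606·0.818182=-0.0496; V=0.181818+-0.060606+-0.049587=0.0716
k=3 load: inc=-0.049587, refl=-0.049587·-0.333333=0.0165; V=0.121212+-0.049587+0.016529=0.0882
k=4 src: inc=0.016529, refl=0.016529·0.818182=0.0135; V=0.071625+0.016529+0.013524=0.1017

0 0 source 0.1818
1 1 load 0.1212
2 2 source 0.0716
3 3 load 0.0882
4 4 source 0.1017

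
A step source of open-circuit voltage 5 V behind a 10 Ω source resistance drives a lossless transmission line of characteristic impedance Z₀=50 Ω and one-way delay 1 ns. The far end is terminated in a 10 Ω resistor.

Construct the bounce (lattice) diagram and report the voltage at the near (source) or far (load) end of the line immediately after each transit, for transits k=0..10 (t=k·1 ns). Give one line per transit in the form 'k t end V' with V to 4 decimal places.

Γ_L=-0.666667, Γ_S=-0.666667; launch V₁=5·50/60=4.166667
k=0 src: V=4.1667
k=1 load: inc=4.166667, refl=4.166667·-0.666667=-2.7778; V=0.000000+4.166667+-2.777778=1.3889
k=2 src: inc=-2.777778, refl=-2.777778·-0.666667=1.8519; V=4.166667+-2.777778+1.851852=3.2407
k=3 load: inc=1.851852, refl=1.851852·-0.666667=-1.2346; V=1.388889+1.851852+-1.234568=2.0062
k=4 src: inc=-1.234568, refl=-1.234568·-0.666667=0.8230; V=3.240741+-1.234568+0.823045=2.8292
k=5 load: inc=0.823045, refl=0.823045·-0.666667=-0.5487; V=2.006173+0.823045+-0.548697=2.2805
k=6 src: inc=-0.548697, refl=-0.548697·-0.666667=0.3658; V=2.829218+-0.548697+0.365798=2.6463
k=7 load: inc=0.365798, refl=0.365798·-0.666667=-0.2439; V=2.280521+0.365798+-0.243865=2.4025
k=8 src: inc=-0.243865, refl=-0.243865·-0.666667=0.1626; V=2.646319+-0.243865+0.162577=2.5650
k=9 load: inc=0.162577, refl=0.162577·-0.666667=-0.1084; V=2.402454+0.162577+-0.108385=2.4566
k=10 src: inc=-0.108385, refl=-0.108385·-0.666667=0.0723; V=2.565031+-0.108385+0.072256=2.5289

0 0 source 4.1667
1 1 load 1.3889
2 2 source 3.2407
3 3 load 2.0062
4 4 source 2.8292
5 5 load 2.2805
6 6 source 2.6463
7 7 load 2.4025
8 8 source 2.5650
9 9 load 2.4566
10 10 source 2.5289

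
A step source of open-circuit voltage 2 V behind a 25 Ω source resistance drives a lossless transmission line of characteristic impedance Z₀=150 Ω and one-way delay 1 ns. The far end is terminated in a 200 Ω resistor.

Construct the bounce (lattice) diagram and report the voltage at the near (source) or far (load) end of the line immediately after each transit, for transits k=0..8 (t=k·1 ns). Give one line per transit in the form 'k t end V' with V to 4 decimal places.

Γ_L=0.142857, Γ_S=-0.714286; launch V₁=2·150/175=1.714286
k=0 src: V=1.7143
k=1 load: inc=1.714286, refl=1.714286·0.142857=0.2449; V=0.000000+1.714286+0.244898=1.9592
k=2 src: inc=0.244898, refl=0.244898·-0.714286=-0.1749; V=1.714286+0.244898+-0.174927=1.7843
k=3 load: inc=-0.174927, refl=-0.174927·0.142857=-0.0250; V=1.959184+-0.174927+-0.024990=1.7593
k=4 src: inc=-0.024990, refl=-0.024990·-0.714286=0.0178; V=1.784257+-0.024990+0.017850=1.7771
k=5 load: inc=0.017850, refl=0.017850·0.142857=0.0025; V=1.759267+0.017850+0.002550=1.7797
k=6 src: inc=0.002550, refl=0.002550·-0.714286=-0.0018; V=1.777117+0.002550+-0.001821=1.7778
k=7 load: inc=-0.001821, refl=-0.001821·0.142857=-0.0003; V=1.779667+-0.001821+-0.000260=1.7776
k=8 src: inc=-0.000260, refl=-0.000260·-0.714286=0.0002; V=1.777845+-0.000260+0.000186=1.7778

0 0 source 1.7143
1 1 load 1.9592
2 2 source 1.7843
3 3 load 1.7593
4 4 source 1.7771
5 5 load 1.7797
6 6 source 1.7778
7 7 load 1.7776
8 8 source 1.7778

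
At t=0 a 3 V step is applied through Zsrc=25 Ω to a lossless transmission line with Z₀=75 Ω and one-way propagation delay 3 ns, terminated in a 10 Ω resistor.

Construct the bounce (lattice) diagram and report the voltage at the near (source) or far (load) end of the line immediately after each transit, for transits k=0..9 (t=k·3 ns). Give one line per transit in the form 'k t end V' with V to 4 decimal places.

0 0 source 2.2500
1 3 load 0.5294
2 6 source 1.3897
3 9 load 0.7318
4 12 source 1.0608
5 15 load 0.8092
6 18 source 0.9350
7 21 load 0.8388
8 24 source 0.8869
9 27 load 0.8501

Γ_L=-0.764706, Γ_S=-0.500000; launch V₁=3·75/100=2.250000
k=0 src: V=2.2500
k=1 load: inc=2.250000, refl=2.250000·-0.764706=-1.7206; V=0.000000+2.250000+-1.720588=0.5294
k=2 src: inc=-1.720588, refl=-1.720588·-0.500000=0.8603; V=2.250000+-1.720588+0.860294=1.3897
k=3 load: inc=0.860294, refl=0.860294·-0.764706=-0.6579; V=0.529412+0.860294+-0.657872=0.7318
k=4 src: inc=-0.657872, refl=-0.657872·-0.500000=0.3289; V=1.389706+-0.657872+0.328936=1.0608
k=5 load: inc=0.328936, refl=0.328936·-0.764706=-0.2515; V=0.731834+0.328936+-0.251539=0.8092
k=6 src: inc=-0.251539, refl=-0.251539·-0.500000=0.1258; V=1.060770+-0.251539+0.125770=0.9350
k=7 load: inc=0.125770, refl=0.125770·-0.764706=-0.0962; V=0.809231+0.125770+-0.096177=0.8388
k=8 src: inc=-0.096177, refl=-0.096177·-0.500000=0.0481; V=0.935000+-0.096177+0.048088=0.8869
k=9 load: inc=0.048088, refl=0.048088·-0.764706=-0.0368; V=0.838823+0.048088+-0.036773=0.8501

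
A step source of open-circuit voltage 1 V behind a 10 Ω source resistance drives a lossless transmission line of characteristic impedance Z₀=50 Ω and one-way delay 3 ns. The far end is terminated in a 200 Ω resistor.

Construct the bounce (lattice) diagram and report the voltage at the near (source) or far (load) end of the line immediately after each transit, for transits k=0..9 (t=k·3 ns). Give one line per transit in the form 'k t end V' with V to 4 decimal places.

Γ_L=0.600000, Γ_S=-0.666667; launch V₁=1·50/60=0.833333
k=0 src: V=0.8333
k=1 load: inc=0.833333, refl=0.833333·0.600000=0.5000; V=0.000000+0.833333+0.500000=1.3333
k=2 src: inc=0.500000, refl=0.500000·-0.666667=-0.3333; V=0.833333+0.500000+-0.333333=1.0000
k=3 load: inc=-0.333333, refl=-0.333333·0.600000=-0.2000; V=1.333333+-0.333333+-0.200000=0.8000
k=4 src: inc=-0.200000, refl=-0.200000·-0.666667=0.1333; V=1.000000+-0.200000+0.133333=0.9333
k=5 load: inc=0.133333, refl=0.133333·0.600000=0.0800; V=0.800000+0.133333+0.080000=1.0133
k=6 src: inc=0.080000, refl=0.080000·-0.666667=-0.0533; V=0.933333+0.080000+-0.053333=0.9600
k=7 load: inc=-0.053333, refl=-0.053333·0.600000=-0.0320; V=1.013333+-0.053333+-0.032000=0.9280
k=8 src: inc=-0.032000, refl=-0.032000·-0.666667=0.0213; V=0.960000+-0.032000+0.021333=0.9493
k=9 load: inc=0.021333, refl=0.021333·0.600000=0.0128; V=0.928000+0.021333+0.012800=0.9621

0 0 source 0.8333
1 3 load 1.3333
2 6 source 1.0000
3 9 load 0.8000
4 12 source 0.9333
5 15 load 1.0133
6 18 source 0.9600
7 21 load 0.9280
8 24 source 0.9493
9 27 load 0.9621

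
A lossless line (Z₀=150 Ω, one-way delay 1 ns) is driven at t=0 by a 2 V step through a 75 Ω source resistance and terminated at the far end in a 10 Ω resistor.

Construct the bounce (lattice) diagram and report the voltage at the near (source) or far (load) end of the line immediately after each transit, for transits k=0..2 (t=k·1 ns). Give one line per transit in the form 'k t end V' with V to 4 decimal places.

0 0 source 1.3333
1 1 load 0.1667
2 2 source 0.5556

Γ_L=-0.875000, Γ_S=-0.333333; launch V₁=2·150/225=1.333333
k=0 src: V=1.3333
k=1 load: inc=1.333333, refl=1.333333·-0.875000=-1.1667; V=0.000000+1.333333+-1.166667=0.1667
k=2 src: inc=-1.166667, refl=-1.166667·-0.333333=0.3889; V=1.333333+-1.166667+0.388889=0.5556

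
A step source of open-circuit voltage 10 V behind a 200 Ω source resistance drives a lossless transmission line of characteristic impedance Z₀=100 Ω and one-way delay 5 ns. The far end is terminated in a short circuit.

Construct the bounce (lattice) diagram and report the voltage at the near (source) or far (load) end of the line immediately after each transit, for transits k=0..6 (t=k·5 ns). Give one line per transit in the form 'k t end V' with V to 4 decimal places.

0 0 source 3.3333
1 5 load 0.0000
2 10 source -1.1111
3 15 load 0.0000
4 20 source 0.3704
5 25 load 0.0000
6 30 source -0.1235

Γ_L=-1.000000, Γ_S=0.333333; launch V₁=10·100/300=3.333333
k=0 src: V=3.3333
k=1 load: inc=3.333333, refl=3.333333·-1.000000=-3.3333; V=0.000000+3.333333+-3.333333=0.0000
k=2 src: inc=-3.333333, refl=-3.333333·0.333333=-1.1111; V=3.333333+-3.333333+-1.111111=-1.1111
k=3 load: inc=-1.111111, refl=-1.111111·-1.000000=1.1111; V=0.000000+-1.111111+1.111111=0.0000
k=4 src: inc=1.111111, refl=1.111111·0.333333=0.3704; V=-1.111111+1.111111+0.370370=0.3704
k=5 load: inc=0.370370, refl=0.370370·-1.000000=-0.3704; V=0.000000+0.370370+-0.370370=0.0000
k=6 src: inc=-0.370370, refl=-0.370370·0.333333=-0.1235; V=0.370370+-0.370370+-0.123457=-0.1235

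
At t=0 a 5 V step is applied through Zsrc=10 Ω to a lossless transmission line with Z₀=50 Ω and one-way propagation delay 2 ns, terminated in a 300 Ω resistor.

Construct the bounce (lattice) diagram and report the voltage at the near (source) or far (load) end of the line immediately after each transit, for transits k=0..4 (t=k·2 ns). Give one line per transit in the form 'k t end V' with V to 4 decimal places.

Γ_L=0.714286, Γ_S=-0.666667; launch V₁=5·50/60=4.166667
k=0 src: V=4.1667
k=1 load: inc=4.166667, refl=4.166667·0.714286=2.9762; V=0.000000+4.166667+2.976190=7.1429
k=2 src: inc=2.976190, refl=2.976190·-0.666667=-1.9841; V=4.166667+2.976190+-1.984127=5.1587
k=3 load: inc=-1.984127, refl=-1.984127·0.714286=-1.4172; V=7.142857+-1.984127+-1.417234=3.7415
k=4 src: inc=-1.417234, refl=-1.417234·-0.666667=0.9448; V=5.158730+-1.417234+0.944822=4.6863

0 0 source 4.1667
1 2 load 7.1429
2 4 source 5.1587
3 6 load 3.7415
4 8 source 4.6863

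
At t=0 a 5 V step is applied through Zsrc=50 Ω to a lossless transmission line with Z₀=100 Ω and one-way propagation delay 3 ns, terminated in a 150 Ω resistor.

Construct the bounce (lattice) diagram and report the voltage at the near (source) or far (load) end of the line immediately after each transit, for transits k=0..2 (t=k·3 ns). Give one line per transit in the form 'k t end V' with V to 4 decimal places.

Γ_L=0.200000, Γ_S=-0.333333; launch V₁=5·100/150=3.333333
k=0 src: V=3.3333
k=1 load: inc=3.333333, refl=3.333333·0.200000=0.6667; V=0.000000+3.333333+0.666667=4.0000
k=2 src: inc=0.666667, refl=0.666667·-0.333333=-0.2222; V=3.333333+0.666667+-0.222222=3.7778

0 0 source 3.3333
1 3 load 4.0000
2 6 source 3.7778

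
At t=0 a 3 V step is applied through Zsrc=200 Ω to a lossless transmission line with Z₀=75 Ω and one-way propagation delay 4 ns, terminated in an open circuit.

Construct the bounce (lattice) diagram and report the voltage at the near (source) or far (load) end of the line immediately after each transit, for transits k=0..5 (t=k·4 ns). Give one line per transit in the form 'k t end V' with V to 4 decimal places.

Γ_L=1.000000, Γ_S=0.454545; launch V₁=3·75/275=0.818182
k=0 src: V=0.8182
k=1 load: inc=0.818182, refl=0.818182·1.000000=0.8182; V=0.000000+0.818182+0.818182=1.6364
k=2 src: inc=0.818182, refl=0.818182·0.454545=0.3719; V=0.818182+0.818182+0.371901=2.0083
k=3 load: inc=0.371901, refl=0.371901·1.000000=0.3719; V=1.636364+0.371901+0.371901=2.3802
k=4 src: inc=0.371901, refl=0.371901·0.454545=0.1690; V=2.008264+0.371901+0.169046=2.5492
k=5 load: inc=0.169046, refl=0.169046·1.000000=0.1690; V=2.380165+0.169046+0.169046=2.7183

0 0 source 0.8182
1 4 load 1.6364
2 8 source 2.0083
3 12 load 2.3802
4 16 source 2.5492
5 20 load 2.7183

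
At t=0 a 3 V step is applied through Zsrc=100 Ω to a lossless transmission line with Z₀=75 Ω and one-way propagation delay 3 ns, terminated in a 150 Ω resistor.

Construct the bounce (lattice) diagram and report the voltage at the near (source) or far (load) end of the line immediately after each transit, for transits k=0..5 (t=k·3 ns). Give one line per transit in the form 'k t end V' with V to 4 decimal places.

Γ_L=0.333333, Γ_S=0.142857; launch V₁=3·75/175=1.285714
k=0 src: V=1.2857
k=1 load: inc=1.285714, refl=1.285714·0.333333=0.4286; V=0.000000+1.285714+0.428571=1.7143
k=2 src: inc=0.428571, refl=0.428571·0.142857=0.0612; V=1.285714+0.428571+0.061224=1.7755
k=3 load: inc=0.061224, refl=0.061224·0.333333=0.0204; V=1.714286+0.061224+0.020408=1.7959
k=4 src: inc=0.020408, refl=0.020408·0.142857=0.0029; V=1.775510+0.020408+0.002915=1.7988
k=5 load: inc=0.002915, refl=0.002915·0.333333=0.0010; V=1.795918+0.002915+0.000972=1.7998

0 0 source 1.2857
1 3 load 1.7143
2 6 source 1.7755
3 9 load 1.7959
4 12 source 1.7988
5 15 load 1.7998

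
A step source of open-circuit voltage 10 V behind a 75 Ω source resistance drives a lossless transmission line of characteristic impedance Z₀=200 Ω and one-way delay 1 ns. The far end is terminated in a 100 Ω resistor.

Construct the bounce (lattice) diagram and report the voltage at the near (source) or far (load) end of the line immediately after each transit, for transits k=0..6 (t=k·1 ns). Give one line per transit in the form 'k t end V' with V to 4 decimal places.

Γ_L=-0.333333, Γ_S=-0.454545; launch V₁=10·200/275=7.272727
k=0 src: V=7.2727
k=1 load: inc=7.272727, refl=7.272727·-0.333333=-2.4242; V=0.000000+7.272727+-2.424242=4.8485
k=2 src: inc=-2.424242, refl=-2.424242·-0.454545=1.1019; V=7.272727+-2.424242+1.101928=5.9504
k=3 load: inc=1.101928, refl=1.101928·-0.333333=-0.3673; V=4.848485+1.101928+-0.367309=5.5831
k=4 src: inc=-0.367309, refl=-0.367309·-0.454545=0.1670; V=5.950413+-0.367309+0.166959=5.7501
k=5 load: inc=0.166959, refl=0.166959·-0.333333=-0.0557; V=5.583104+0.166959+-0.055653=5.6944
k=6 src: inc=-0.055653, refl=-0.055653·-0.454545=0.0253; V=5.750063+-0.055653+0.025297=5.7197

0 0 source 7.2727
1 1 load 4.8485
2 2 source 5.9504
3 3 load 5.5831
4 4 source 5.7501
5 5 load 5.6944
6 6 source 5.7197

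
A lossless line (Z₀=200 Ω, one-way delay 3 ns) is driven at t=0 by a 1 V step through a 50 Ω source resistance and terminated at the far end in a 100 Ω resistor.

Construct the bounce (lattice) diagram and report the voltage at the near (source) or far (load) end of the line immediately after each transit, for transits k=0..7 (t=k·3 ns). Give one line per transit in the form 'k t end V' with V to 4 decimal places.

0 0 source 0.8000
1 3 load 0.5333
2 6 source 0.6933
3 9 load 0.6400
4 12 source 0.6720
5 15 load 0.6613
6 18 source 0.6677
7 21 load 0.6656

Γ_L=-0.333333, Γ_S=-0.600000; launch V₁=1·200/250=0.800000
k=0 src: V=0.8000
k=1 load: inc=0.800000, refl=0.800000·-0.333333=-0.2667; V=0.000000+0.800000+-0.266667=0.5333
k=2 src: inc=-0.266667, refl=-0.266667·-0.600000=0.1600; V=0.800000+-0.266667+0.160000=0.6933
k=3 load: inc=0.160000, refl=0.160000·-0.333333=-0.0533; V=0.533333+0.160000+-0.053333=0.6400
k=4 src: inc=-0.053333, refl=-0.053333·-0.600000=0.0320; V=0.693333+-0.053333+0.032000=0.6720
k=5 load: inc=0.032000, refl=0.032000·-0.333333=-0.0107; V=0.640000+0.032000+-0.010667=0.6613
k=6 src: inc=-0.010667, refl=-0.010667·-0.600000=0.0064; V=0.672000+-0.010667+0.006400=0.6677
k=7 load: inc=0.006400, refl=0.006400·-0.333333=-0.0021; V=0.661333+0.006400+-0.002133=0.6656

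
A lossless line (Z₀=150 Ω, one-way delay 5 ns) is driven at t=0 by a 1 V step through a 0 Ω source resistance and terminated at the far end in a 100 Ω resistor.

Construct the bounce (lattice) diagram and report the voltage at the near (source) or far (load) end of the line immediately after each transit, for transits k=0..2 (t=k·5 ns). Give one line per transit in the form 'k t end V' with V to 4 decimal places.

Γ_L=-0.200000, Γ_S=-1.000000; launch V₁=1·150/150=1.000000
k=0 src: V=1.0000
k=1 load: inc=1.000000, refl=1.000000·-0.200000=-0.2000; V=0.000000+1.000000+-0.200000=0.8000
k=2 src: inc=-0.200000, refl=-0.200000·-1.000000=0.2000; V=1.000000+-0.200000+0.200000=1.0000

0 0 source 1.0000
1 5 load 0.8000
2 10 source 1.0000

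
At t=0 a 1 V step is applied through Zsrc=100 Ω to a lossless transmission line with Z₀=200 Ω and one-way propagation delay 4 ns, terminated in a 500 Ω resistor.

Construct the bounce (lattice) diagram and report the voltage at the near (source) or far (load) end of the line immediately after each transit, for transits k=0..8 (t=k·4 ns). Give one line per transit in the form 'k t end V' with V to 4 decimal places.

0 0 source 0.6667
1 4 load 0.9524
2 8 source 0.8571
3 12 load 0.8163
4 16 source 0.8299
5 20 load 0.8358
6 24 source 0.8338
7 28 load 0.8330
8 32 source 0.8333

Γ_L=0.428571, Γ_S=-0.333333; launch V₁=1·200/300=0.666667
k=0 src: V=0.6667
k=1 load: inc=0.666667, refl=0.666667·0.428571=0.2857; V=0.000000+0.666667+0.285714=0.9524
k=2 src: inc=0.285714, refl=0.285714·-0.333333=-0.0952; V=0.666667+0.285714+-0.095238=0.8571
k=3 load: inc=-0.095238, refl=-0.095238·0.428571=-0.0408; V=0.952381+-0.095238+-0.040816=0.8163
k=4 src: inc=-0.040816, refl=-0.040816·-0.333333=0.0136; V=0.857143+-0.040816+0.013605=0.8299
k=5 load: inc=0.013605, refl=0.013605·0.428571=0.0058; V=0.816327+0.013605+0.005831=0.8358
k=6 src: inc=0.005831, refl=0.005831·-0.333333=-0.0019; V=0.829932+0.005831+-0.001944=0.8338
k=7 load: inc=-0.001944, refl=-0.001944·0.428571=-0.0008; V=0.835763+-0.001944+-0.000833=0.8330
k=8 src: inc=-0.000833, refl=-0.000833·-0.333333=0.0003; V=0.833819+-0.000833+0.000278=0.8333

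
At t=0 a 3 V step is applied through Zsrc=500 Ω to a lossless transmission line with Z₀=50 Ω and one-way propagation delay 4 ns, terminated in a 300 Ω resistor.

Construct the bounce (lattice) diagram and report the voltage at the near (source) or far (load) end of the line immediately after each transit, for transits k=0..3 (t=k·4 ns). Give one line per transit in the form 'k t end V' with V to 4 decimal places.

Γ_L=0.714286, Γ_S=0.818182; launch V₁=3·50/550=0.272727
k=0 src: V=0.2727
k=1 load: inc=0.272727, refl=0.272727·0.714286=0.1948; V=0.000000+0.272727+0.194805=0.4675
k=2 src: inc=0.194805, refl=0.194805·0.818182=0.1594; V=0.272727+0.194805+0.159386=0.6269
k=3 load: inc=0.159386, refl=0.159386·0.714286=0.1138; V=0.467532+0.159386+0.113847=0.7408

0 0 source 0.2727
1 4 load 0.4675
2 8 source 0.6269
3 12 load 0.7408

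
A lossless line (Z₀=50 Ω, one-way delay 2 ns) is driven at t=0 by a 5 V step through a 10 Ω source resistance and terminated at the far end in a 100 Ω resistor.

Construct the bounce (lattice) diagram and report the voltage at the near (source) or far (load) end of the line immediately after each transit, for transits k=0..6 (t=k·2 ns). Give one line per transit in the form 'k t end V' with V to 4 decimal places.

Γ_L=0.333333, Γ_S=-0.666667; launch V₁=5·50/60=4.166667
k=0 src: V=4.1667
k=1 load: inc=4.166667, refl=4.166667·0.333333=1.3889; V=0.000000+4.166667+1.388889=5.5556
k=2 src: inc=1.388889, refl=1.388889·-0.666667=-0.9259; V=4.166667+1.388889+-0.925926=4.6296
k=3 load: inc=-0.925926, refl=-0.925926·0.333333=-0.3086; V=5.555556+-0.925926+-0.308642=4.3210
k=4 src: inc=-0.308642, refl=-0.308642·-0.666667=0.2058; V=4.629630+-0.308642+0.205761=4.5267
k=5 load: inc=0.205761, refl=0.205761·0.333333=0.0686; V=4.320988+0.205761+0.068587=4.5953
k=6 src: inc=0.068587, refl=0.068587·-0.666667=-0.0457; V=4.526749+0.068587+-0.045725=4.5496

0 0 source 4.1667
1 2 load 5.5556
2 4 source 4.6296
3 6 load 4.3210
4 8 source 4.5267
5 10 load 4.5953
6 12 source 4.5496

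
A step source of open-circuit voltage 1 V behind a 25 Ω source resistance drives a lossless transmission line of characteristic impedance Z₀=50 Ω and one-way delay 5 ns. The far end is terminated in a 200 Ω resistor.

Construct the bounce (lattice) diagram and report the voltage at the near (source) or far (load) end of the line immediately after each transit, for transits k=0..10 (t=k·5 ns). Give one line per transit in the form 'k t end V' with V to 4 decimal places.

Γ_L=0.600000, Γ_S=-0.333333; launch V₁=1·50/75=0.666667
k=0 src: V=0.6667
k=1 load: inc=0.666667, refl=0.666667·0.600000=0.4000; V=0.000000+0.666667+0.400000=1.0667
k=2 src: inc=0.400000, refl=0.400000·-0.333333=-0.1333; V=0.666667+0.400000+-0.133333=0.9333
k=3 load: inc=-0.133333, refl=-0.133333·0.600000=-0.0800; V=1.066667+-0.133333+-0.080000=0.8533
k=4 src: inc=-0.080000, refl=-0.080000·-0.333333=0.0267; V=0.933333+-0.080000+0.026667=0.8800
k=5 load: inc=0.026667, refl=0.026667·0.600000=0.0160; V=0.853333+0.026667+0.016000=0.8960
k=6 src: inc=0.016000, refl=0.016000·-0.333333=-0.0053; V=0.880000+0.016000+-0.005333=0.8907
k=7 load: inc=-0.005333, refl=-0.005333·0.600000=-0.0032; V=0.896000+-0.005333+-0.003200=0.8875
k=8 src: inc=-0.003200, refl=-0.003200·-0.333333=0.0011; V=0.890667+-0.003200+0.001067=0.8885
k=9 load: inc=0.001067, refl=0.001067·0.600000=0.0006; V=0.887467+0.001067+0.000640=0.8892
k=10 src: inc=0.000640, refl=0.000640·-0.333333=-0.0002; V=0.888533+0.000640+-0.000213=0.8890

0 0 source 0.6667
1 5 load 1.0667
2 10 source 0.9333
3 15 load 0.8533
4 20 source 0.8800
5 25 load 0.8960
6 30 source 0.8907
7 35 load 0.8875
8 40 source 0.8885
9 45 load 0.8892
10 50 source 0.8890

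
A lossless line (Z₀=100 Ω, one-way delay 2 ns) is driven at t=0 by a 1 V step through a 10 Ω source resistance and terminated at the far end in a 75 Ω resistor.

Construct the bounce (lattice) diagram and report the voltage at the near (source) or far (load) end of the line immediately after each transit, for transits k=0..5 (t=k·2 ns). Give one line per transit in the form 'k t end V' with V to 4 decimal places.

Γ_L=-0.142857, Γ_S=-0.818182; launch V₁=1·100/110=0.909091
k=0 src: V=0.9091
k=1 load: inc=0.909091, refl=0.909091·-0.142857=-0.1299; V=0.000000+0.909091+-0.129870=0.7792
k=2 src: inc=-0.129870, refl=-0.129870·-0.818182=0.1063; V=0.909091+-0.129870+0.106257=0.8855
k=3 load: inc=0.106257, refl=0.106257·-0.142857=-0.0152; V=0.779221+0.106257+-0.015180=0.8703
k=4 src: inc=-0.015180, refl=-0.015180·-0.818182=0.0124; V=0.885478+-0.015180+0.012420=0.8827
k=5 load: inc=0.012420, refl=0.012420·-0.142857=-0.0018; V=0.870299+0.012420+-0.001774=0.8809

0 0 source 0.9091
1 2 load 0.7792
2 4 source 0.8855
3 6 load 0.8703
4 8 source 0.8827
5 10 load 0.8809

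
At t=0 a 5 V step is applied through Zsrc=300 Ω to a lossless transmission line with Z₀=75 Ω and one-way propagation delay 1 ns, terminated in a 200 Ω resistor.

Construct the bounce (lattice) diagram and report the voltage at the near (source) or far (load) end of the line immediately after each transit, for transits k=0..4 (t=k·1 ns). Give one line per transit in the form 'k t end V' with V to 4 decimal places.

Γ_L=0.454545, Γ_S=0.600000; launch V₁=5·75/375=1.000000
k=0 src: V=1.0000
k=1 load: inc=1.000000, refl=1.000000·0.454545=0.4545; V=0.000000+1.000000+0.454545=1.4545
k=2 src: inc=0.454545, refl=0.454545·0.600000=0.2727; V=1.000000+0.454545+0.272727=1.7273
k=3 load: inc=0.272727, refl=0.272727·0.454545=0.1240; V=1.454545+0.272727+0.123967=1.8512
k=4 src: inc=0.123967, refl=0.123967·0.600000=0.0744; V=1.727273+0.123967+0.074380=1.9256

0 0 source 1.0000
1 1 load 1.4545
2 2 source 1.7273
3 3 load 1.8512
4 4 source 1.9256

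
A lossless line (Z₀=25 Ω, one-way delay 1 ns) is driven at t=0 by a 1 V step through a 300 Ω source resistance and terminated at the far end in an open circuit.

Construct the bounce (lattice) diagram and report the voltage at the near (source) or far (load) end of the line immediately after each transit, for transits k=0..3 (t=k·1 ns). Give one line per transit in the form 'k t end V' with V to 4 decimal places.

Γ_L=1.000000, Γ_S=0.846154; launch V₁=1·25/325=0.076923
k=0 src: V=0.0769
k=1 load: inc=0.076923, refl=0.076923·1.000000=0.0769; V=0.000000+0.076923+0.076923=0.1538
k=2 src: inc=0.076923, refl=0.076923·0.846154=0.0651; V=0.076923+0.076923+0.065089=0.2189
k=3 load: inc=0.065089, refl=0.065089·1.000000=0.0651; V=0.153846+0.065089+0.065089=0.2840

0 0 source 0.0769
1 1 load 0.1538
2 2 source 0.2189
3 3 load 0.2840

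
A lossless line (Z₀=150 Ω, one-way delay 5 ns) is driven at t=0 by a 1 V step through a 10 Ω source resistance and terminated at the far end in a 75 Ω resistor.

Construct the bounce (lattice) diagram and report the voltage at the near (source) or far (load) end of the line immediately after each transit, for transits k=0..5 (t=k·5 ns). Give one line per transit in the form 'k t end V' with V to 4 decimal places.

Γ_L=-0.333333, Γ_S=-0.875000; launch V₁=1·150/160=0.937500
k=0 src: V=0.9375
k=1 load: inc=0.937500, refl=0.937500·-0.333333=-0.3125; V=0.000000+0.937500+-0.312500=0.6250
k=2 src: inc=-0.312500, refl=-0.312500·-0.875000=0.2734; V=0.937500+-0.312500+0.273438=0.8984
k=3 load: inc=0.273438, refl=0.273438·-0.333333=-0.0911; V=0.625000+0.273438+-0.091146=0.8073
k=4 src: inc=-0.091146, refl=-0.091146·-0.875000=0.0798; V=0.898438+-0.091146+0.079753=0.8870
k=5 load: inc=0.079753, refl=0.079753·-0.333333=-0.0266; V=0.807292+0.079753+-0.026584=0.8605

0 0 source 0.9375
1 5 load 0.6250
2 10 source 0.8984
3 15 load 0.8073
4 20 source 0.8870
5 25 load 0.8605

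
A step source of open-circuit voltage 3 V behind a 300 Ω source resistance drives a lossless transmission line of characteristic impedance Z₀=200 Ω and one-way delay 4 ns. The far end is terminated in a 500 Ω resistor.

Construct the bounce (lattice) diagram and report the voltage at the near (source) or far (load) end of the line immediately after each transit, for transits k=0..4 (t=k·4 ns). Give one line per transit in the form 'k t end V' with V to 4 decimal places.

Γ_L=0.428571, Γ_S=0.200000; launch V₁=3·200/500=1.200000
k=0 src: V=1.2000
k=1 load: inc=1.200000, refl=1.200000·0.428571=0.5143; V=0.000000+1.200000+0.514286=1.7143
k=2 src: inc=0.514286, refl=0.514286·0.200000=0.1029; V=1.200000+0.514286+0.102857=1.8171
k=3 load: inc=0.102857, refl=0.102857·0.428571=0.0441; V=1.714286+0.102857+0.044082=1.8612
k=4 src: inc=0.044082, refl=0.044082·0.200000=0.0088; V=1.817143+0.044082+0.008816=1.8700

0 0 source 1.2000
1 4 load 1.7143
2 8 source 1.8171
3 12 load 1.8612
4 16 source 1.8700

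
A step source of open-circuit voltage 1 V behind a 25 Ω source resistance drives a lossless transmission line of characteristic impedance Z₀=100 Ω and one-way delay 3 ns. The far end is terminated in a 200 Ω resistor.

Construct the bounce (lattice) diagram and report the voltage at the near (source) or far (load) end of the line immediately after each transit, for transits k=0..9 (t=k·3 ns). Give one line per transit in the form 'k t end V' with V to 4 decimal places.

Γ_L=0.333333, Γ_S=-0.600000; launch V₁=1·100/125=0.800000
k=0 src: V=0.8000
k=1 load: inc=0.800000, refl=0.800000·0.333333=0.2667; V=0.000000+0.800000+0.266667=1.0667
k=2 src: inc=0.266667, refl=0.266667·-0.600000=-0.1600; V=0.800000+0.266667+-0.160000=0.9067
k=3 load: inc=-0.160000, refl=-0.160000·0.333333=-0.0533; V=1.066667+-0.160000+-0.053333=0.8533
k=4 src: inc=-0.053333, refl=-0.053333·-0.600000=0.0320; V=0.906667+-0.053333+0.032000=0.8853
k=5 load: inc=0.032000, refl=0.032000·0.333333=0.0107; V=0.853333+0.032000+0.010667=0.8960
k=6 src: inc=0.010667, refl=0.010667·-0.600000=-0.0064; V=0.885333+0.010667+-0.006400=0.8896
k=7 load: inc=-0.006400, refl=-0.006400·0.333333=-0.0021; V=0.896000+-0.006400+-0.002133=0.8875
k=8 src: inc=-0.002133, refl=-0.002133·-0.600000=0.0013; V=0.889600+-0.002133+0.001280=0.8887
k=9 load: inc=0.001280, refl=0.001280·0.333333=0.0004; V=0.887467+0.001280+0.000427=0.8892

0 0 source 0.8000
1 3 load 1.0667
2 6 source 0.9067
3 9 load 0.8533
4 12 source 0.8853
5 15 load 0.8960
6 18 source 0.8896
7 21 load 0.8875
8 24 source 0.8887
9 27 load 0.8892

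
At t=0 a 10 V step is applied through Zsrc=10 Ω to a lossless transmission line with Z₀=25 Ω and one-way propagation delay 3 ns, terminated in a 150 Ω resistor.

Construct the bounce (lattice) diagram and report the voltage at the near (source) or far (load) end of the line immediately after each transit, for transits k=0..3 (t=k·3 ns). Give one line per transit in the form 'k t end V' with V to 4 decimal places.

Γ_L=0.714286, Γ_S=-0.428571; launch V₁=10·25/35=7.142857
k=0 src: V=7.1429
k=1 load: inc=7.142857, refl=7.142857·0.714286=5.1020; V=0.000000+7.142857+5.102041=12.2449
k=2 src: inc=5.102041, refl=5.102041·-0.428571=-2.1866; V=7.142857+5.102041+-2.186589=10.0583
k=3 load: inc=-2.186589, refl=-2.186589·0.714286=-1.5618; V=12.244898+-2.186589+-1.561849=8.4965

0 0 source 7.1429
1 3 load 12.2449
2 6 source 10.0583
3 9 load 8.4965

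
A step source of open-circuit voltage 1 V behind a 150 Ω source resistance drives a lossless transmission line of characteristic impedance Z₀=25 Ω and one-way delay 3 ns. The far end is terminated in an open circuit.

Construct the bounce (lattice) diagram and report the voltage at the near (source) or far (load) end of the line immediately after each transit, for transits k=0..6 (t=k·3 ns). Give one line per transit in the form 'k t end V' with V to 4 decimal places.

0 0 source 0.1429
1 3 load 0.2857
2 6 source 0.3878
3 9 load 0.4898
4 12 source 0.5627
5 15 load 0.6356
6 18 source 0.6876

Γ_L=1.000000, Γ_S=0.714286; launch V₁=1·25/175=0.142857
k=0 src: V=0.1429
k=1 load: inc=0.142857, refl=0.142857·1.000000=0.1429; V=0.000000+0.142857+0.142857=0.2857
k=2 src: inc=0.142857, refl=0.142857·0.714286=0.1020; V=0.142857+0.142857+0.102041=0.3878
k=3 load: inc=0.102041, refl=0.102041·1.000000=0.1020; V=0.285714+0.102041+0.102041=0.4898
k=4 src: inc=0.102041, refl=0.102041·0.714286=0.0729; V=0.387755+0.102041+0.072886=0.5627
k=5 load: inc=0.072886, refl=0.072886·1.000000=0.0729; V=0.489796+0.072886+0.072886=0.6356
k=6 src: inc=0.072886, refl=0.072886·0.714286=0.0521; V=0.562682+0.072886+0.052062=0.6876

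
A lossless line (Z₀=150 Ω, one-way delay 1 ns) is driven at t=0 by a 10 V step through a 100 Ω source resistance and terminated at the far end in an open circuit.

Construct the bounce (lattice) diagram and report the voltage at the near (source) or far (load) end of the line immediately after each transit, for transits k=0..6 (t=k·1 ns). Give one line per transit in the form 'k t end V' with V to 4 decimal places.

Γ_L=1.000000, Γ_S=-0.200000; launch V₁=10·150/250=6.000000
k=0 src: V=6.0000
k=1 load: inc=6.000000, refl=6.000000·1.000000=6.0000; V=0.000000+6.000000+6.000000=12.0000
k=2 src: inc=6.000000, refl=6.000000·-0.200000=-1.2000; V=6.000000+6.000000+-1.200000=10.8000
k=3 load: inc=-1.200000, refl=-1.200000·1.000000=-1.2000; V=12.000000+-1.200000+-1.200000=9.6000
k=4 src: inc=-1.200000, refl=-1.200000·-0.200000=0.2400; V=10.800000+-1.200000+0.240000=9.8400
k=5 load: inc=0.240000, refl=0.240000·1.000000=0.2400; V=9.600000+0.240000+0.240000=10.0800
k=6 src: inc=0.240000, refl=0.240000·-0.200000=-0.0480; V=9.840000+0.240000+-0.048000=10.0320

0 0 source 6.0000
1 1 load 12.0000
2 2 source 10.8000
3 3 load 9.6000
4 4 source 9.8400
5 5 load 10.0800
6 6 source 10.0320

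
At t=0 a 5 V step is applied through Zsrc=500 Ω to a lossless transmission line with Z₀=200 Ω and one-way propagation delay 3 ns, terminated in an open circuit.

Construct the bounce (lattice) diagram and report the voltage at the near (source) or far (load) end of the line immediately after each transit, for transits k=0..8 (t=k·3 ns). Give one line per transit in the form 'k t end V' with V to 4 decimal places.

Γ_L=1.000000, Γ_S=0.428571; launch V₁=5·200/700=1.428571
k=0 src: V=1.4286
k=1 load: inc=1.428571, refl=1.428571·1.000000=1.4286; V=0.000000+1.428571+1.428571=2.8571
k=2 src: inc=1.428571, refl=1.428571·0.428571=0.6122; V=1.428571+1.428571+0.612245=3.4694
k=3 load: inc=0.612245, refl=0.612245·1.000000=0.6122; V=2.857143+0.612245+0.612245=4.0816
k=4 src: inc=0.612245, refl=0.612245·0.428571=0.2624; V=3.469388+0.612245+0.262391=4.3440
k=5 load: inc=0.262391, refl=0.262391·1.000000=0.2624; V=4.081633+0.262391+0.262391=4.6064
k=6 src: inc=0.262391, refl=0.262391·0.428571=0.1125; V=4.344023+0.262391+0.112453=4.7189
k=7 load: inc=0.112453, refl=0.112453·1.000000=0.1125; V=4.606414+0.112453+0.112453=4.8313
k=8 src: inc=0.112453, refl=0.112453·0.428571=0.0482; V=4.718867+0.112453+0.048194=4.8795

0 0 source 1.4286
1 3 load 2.8571
2 6 source 3.4694
3 9 load 4.0816
4 12 source 4.3440
5 15 load 4.6064
6 18 source 4.7189
7 21 load 4.8313
8 24 source 4.8795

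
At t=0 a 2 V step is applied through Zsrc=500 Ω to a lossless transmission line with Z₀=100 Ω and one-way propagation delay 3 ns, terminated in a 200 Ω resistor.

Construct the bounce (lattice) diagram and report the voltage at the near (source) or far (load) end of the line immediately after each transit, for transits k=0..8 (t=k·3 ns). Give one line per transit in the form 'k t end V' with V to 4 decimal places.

Γ_L=0.333333, Γ_S=0.666667; launch V₁=2·100/600=0.333333
k=0 src: V=0.3333
k=1 load: inc=0.333333, refl=0.333333·0.333333=0.1111; V=0.000000+0.333333+0.111111=0.4444
k=2 src: inc=0.111111, refl=0.111111·0.666667=0.0741; V=0.333333+0.111111+0.074074=0.5185
k=3 load: inc=0.074074, refl=0.074074·0.333333=0.0247; V=0.444444+0.074074+0.024691=0.5432
k=4 src: inc=0.024691, refl=0.024691·0.666667=0.0165; V=0.518519+0.024691+0.016461=0.5597
k=5 load: inc=0.016461, refl=0.016461·0.333333=0.0055; V=0.543210+0.016461+0.005487=0.5652
k=6 src: inc=0.005487, refl=0.005487·0.666667=0.0037; V=0.559671+0.005487+0.003658=0.5688
k=7 load: inc=0.003658, refl=0.003658·0.333333=0.0012; V=0.565158+0.003658+0.001219=0.5700
k=8 src: inc=0.001219, refl=0.001219·0.666667=0.0008; V=0.568816+0.001219+0.000813=0.5708

0 0 source 0.3333
1 3 load 0.4444
2 6 source 0.5185
3 9 load 0.5432
4 12 source 0.5597
5 15 load 0.5652
6 18 source 0.5688
7 21 load 0.5700
8 24 source 0.5708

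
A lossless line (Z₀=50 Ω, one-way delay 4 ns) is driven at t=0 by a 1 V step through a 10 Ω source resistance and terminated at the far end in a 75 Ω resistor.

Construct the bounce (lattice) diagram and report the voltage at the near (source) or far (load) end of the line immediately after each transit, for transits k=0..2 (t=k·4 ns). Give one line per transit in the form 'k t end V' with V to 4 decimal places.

Γ_L=0.200000, Γ_S=-0.666667; launch V₁=1·50/60=0.833333
k=0 src: V=0.8333
k=1 load: inc=0.833333, refl=0.833333·0.200000=0.1667; V=0.000000+0.833333+0.166667=1.0000
k=2 src: inc=0.166667, refl=0.166667·-0.666667=-0.1111; V=0.833333+0.166667+-0.111111=0.8889

0 0 source 0.8333
1 4 load 1.0000
2 8 source 0.8889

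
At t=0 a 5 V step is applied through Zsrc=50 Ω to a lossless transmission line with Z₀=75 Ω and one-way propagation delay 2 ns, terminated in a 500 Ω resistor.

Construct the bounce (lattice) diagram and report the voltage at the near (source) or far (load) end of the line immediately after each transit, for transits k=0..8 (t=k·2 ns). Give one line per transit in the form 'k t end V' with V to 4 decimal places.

Γ_L=0.739130, Γ_S=-0.200000; launch V₁=5·75/125=3.000000
k=0 src: V=3.0000
k=1 load: inc=3.000000, refl=3.000000·0.739130=2.2174; V=0.000000+3.000000+2.217391=5.2174
k=2 src: inc=2.217391, refl=2.217391·-0.200000=-0.4435; V=3.000000+2.217391+-0.443478=4.7739
k=3 load: inc=-0.443478, refl=-0.443478·0.739130=-0.3278; V=5.217391+-0.443478+-0.327788=4.4461
k=4 src: inc=-0.327788, refl=-0.327788·-0.200000=0.0656; V=4.773913+-0.327788+0.065558=4.5117
k=5 load: inc=0.065558, refl=0.065558·0.739130=0.0485; V=4.446125+0.065558+0.048456=4.5601
k=6 src: inc=0.048456, refl=0.048456·-0.200000=-0.0097; V=4.511682+0.048456+-0.009691=4.5504
k=7 load: inc=-0.009691, refl=-0.009691·0.739130=-0.0072; V=4.560138+-0.009691+-0.007163=4.5433
k=8 src: inc=-0.007163, refl=-0.007163·-0.200000=0.0014; V=4.550447+-0.007163+0.001433=4.5447

0 0 source 3.0000
1 2 load 5.2174
2 4 source 4.7739
3 6 load 4.4461
4 8 source 4.5117
5 10 load 4.5601
6 12 source 4.5504
7 14 load 4.5433
8 16 source 4.5447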